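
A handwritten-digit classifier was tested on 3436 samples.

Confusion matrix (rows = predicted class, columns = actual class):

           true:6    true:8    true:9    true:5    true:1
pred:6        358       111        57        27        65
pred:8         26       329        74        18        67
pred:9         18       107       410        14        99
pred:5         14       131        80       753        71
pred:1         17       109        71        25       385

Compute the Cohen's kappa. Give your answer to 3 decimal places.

0.561

Observed agreement pₒ = trace/N = 2235/3436 = 0.6505
Expected agreement pₑ = Σ (rowᵢ·colᵢ)/N² = (433·618 + 787·514 + 692·648 + 837·1049 + 687·607)/3436² = 0.2046
κ = (pₒ − pₑ)/(1 − pₑ) = (0.6505 − 0.2046)/(1 − 0.2046) = 0.561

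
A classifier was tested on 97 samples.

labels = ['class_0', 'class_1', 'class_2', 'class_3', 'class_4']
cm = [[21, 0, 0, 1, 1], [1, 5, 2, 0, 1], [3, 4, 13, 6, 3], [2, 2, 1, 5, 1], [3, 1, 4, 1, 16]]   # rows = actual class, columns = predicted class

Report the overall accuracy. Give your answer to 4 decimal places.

0.6186

Accuracy = trace / total = (21+5+13+5+16=60) / 97 = 60/97 = 0.6186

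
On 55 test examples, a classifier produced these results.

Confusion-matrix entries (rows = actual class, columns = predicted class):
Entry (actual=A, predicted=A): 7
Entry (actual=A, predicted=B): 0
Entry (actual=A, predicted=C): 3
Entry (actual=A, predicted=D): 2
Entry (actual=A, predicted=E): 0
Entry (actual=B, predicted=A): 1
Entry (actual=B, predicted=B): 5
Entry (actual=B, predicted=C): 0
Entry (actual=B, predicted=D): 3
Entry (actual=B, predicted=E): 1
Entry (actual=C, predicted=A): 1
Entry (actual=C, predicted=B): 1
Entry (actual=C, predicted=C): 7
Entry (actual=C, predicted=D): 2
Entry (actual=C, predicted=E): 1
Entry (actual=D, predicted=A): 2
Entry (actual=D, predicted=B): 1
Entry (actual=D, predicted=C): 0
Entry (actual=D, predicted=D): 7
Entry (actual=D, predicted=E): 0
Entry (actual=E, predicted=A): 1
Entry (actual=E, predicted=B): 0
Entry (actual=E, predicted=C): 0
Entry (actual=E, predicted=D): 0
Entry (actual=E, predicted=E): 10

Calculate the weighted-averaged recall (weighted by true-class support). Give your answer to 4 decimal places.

Per-class recall (TP/(TP+FN)):
  A: TP=7, FN=0+3+2+0=5 → 7/12 = 0.58333
  B: TP=5, FN=1+0+3+1=5 → 5/10 = 0.50000
  C: TP=7, FN=1+1+2+1=5 → 7/12 = 0.58333
  D: TP=7, FN=2+1+0+0=3 → 7/10 = 0.70000
  E: TP=10, FN=1+0+0+0=1 → 10/11 = 0.90909
Weighted-recall = Σ (supportᵢ/N)·recallᵢ with N=55: (12/55)·0.58333 + (10/55)·0.50000 + (12/55)·0.58333 + (10/55)·0.70000 + (11/55)·0.90909 = 0.6545

0.6545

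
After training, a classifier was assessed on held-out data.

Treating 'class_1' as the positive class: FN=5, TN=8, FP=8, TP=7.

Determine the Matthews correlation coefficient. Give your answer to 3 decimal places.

0.083

MCC = (TP·TN − FP·FN) / √((TP+FP)(TP+FN)(TN+FP)(TN+FN))
Numerator = 7·8 − 8·5 = 16
Denominator = √(15·12·16·13) = √37440 = 193.4942
MCC = 16 / 193.4942 = 0.083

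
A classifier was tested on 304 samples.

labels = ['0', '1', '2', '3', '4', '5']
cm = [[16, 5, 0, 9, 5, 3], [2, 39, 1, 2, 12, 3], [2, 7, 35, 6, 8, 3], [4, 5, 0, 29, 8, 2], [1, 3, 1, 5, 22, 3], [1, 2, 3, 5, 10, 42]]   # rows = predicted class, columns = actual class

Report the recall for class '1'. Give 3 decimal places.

Treat '1' as positive and all other classes as negative.
recall = TP/(TP+FN).
1: TP=39, FN=5+7+5+3+2=22 → 39/61 = 0.6393

0.639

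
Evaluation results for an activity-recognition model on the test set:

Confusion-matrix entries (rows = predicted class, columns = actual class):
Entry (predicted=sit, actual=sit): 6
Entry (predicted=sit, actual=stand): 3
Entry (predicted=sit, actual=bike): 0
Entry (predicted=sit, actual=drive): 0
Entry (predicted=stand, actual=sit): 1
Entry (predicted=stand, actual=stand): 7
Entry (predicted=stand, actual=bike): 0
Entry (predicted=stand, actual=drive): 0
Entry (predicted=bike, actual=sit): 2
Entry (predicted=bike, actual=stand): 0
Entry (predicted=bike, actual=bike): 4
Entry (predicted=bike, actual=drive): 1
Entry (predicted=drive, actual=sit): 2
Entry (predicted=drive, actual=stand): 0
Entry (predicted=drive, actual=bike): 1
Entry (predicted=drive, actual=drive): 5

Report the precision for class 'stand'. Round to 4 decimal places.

Treat 'stand' as positive and all other classes as negative.
precision = TP/(TP+FP).
stand: TP=7, FP=1+0+0=1 → 7/8 = 0.87500

0.8750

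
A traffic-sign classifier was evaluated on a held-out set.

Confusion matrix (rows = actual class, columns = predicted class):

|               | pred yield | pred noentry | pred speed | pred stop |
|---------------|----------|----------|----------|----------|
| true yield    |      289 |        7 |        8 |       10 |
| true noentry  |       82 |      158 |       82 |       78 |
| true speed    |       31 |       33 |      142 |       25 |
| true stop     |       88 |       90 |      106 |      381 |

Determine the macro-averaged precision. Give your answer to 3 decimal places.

0.582

Per-class precision (TP/(TP+FP)):
  yield: TP=289, FP=82+31+88=201 → 289/490 = 0.5898
  noentry: TP=158, FP=7+33+90=130 → 158/288 = 0.5486
  speed: TP=142, FP=8+82+106=196 → 142/338 = 0.4201
  stop: TP=381, FP=10+78+25=113 → 381/494 = 0.7713
Macro-precision = mean = (0.5898 + 0.5486 + 0.4201 + 0.7713) / 4 = 0.582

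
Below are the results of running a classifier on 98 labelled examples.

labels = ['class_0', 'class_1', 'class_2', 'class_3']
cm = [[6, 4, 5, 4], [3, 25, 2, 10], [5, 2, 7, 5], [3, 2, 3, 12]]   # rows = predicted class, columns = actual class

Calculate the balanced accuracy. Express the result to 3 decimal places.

Balanced accuracy = mean of per-class recall.
  class_0: recall = 6/17 = 0.3529
  class_1: recall = 25/33 = 0.7576
  class_2: recall = 7/17 = 0.4118
  class_3: recall = 12/31 = 0.3871
Mean = (0.3529 + 0.7576 + 0.4118 + 0.3871) / 4 = 0.477

0.477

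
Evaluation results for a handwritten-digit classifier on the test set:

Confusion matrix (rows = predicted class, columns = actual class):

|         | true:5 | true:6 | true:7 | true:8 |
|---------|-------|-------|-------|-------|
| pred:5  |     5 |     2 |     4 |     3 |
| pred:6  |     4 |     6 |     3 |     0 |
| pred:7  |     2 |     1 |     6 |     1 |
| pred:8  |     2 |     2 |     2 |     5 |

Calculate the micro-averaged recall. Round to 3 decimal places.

0.458

Micro-averaging pools counts across classes: ΣTP=22, ΣFP=26, ΣFN=26.
Micro-recall = TP/(TP+FN) on pooled counts = 0.458 (equals overall accuracy in single-label multiclass).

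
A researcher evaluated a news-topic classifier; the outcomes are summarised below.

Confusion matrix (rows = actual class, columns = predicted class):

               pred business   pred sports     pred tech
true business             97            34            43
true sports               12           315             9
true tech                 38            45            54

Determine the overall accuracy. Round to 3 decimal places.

0.720

Accuracy = trace / total = (97+315+54=466) / 647 = 466/647 = 0.720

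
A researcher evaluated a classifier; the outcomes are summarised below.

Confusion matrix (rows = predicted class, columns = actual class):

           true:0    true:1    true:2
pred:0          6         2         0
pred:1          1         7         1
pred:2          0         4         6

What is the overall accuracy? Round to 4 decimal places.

Accuracy = trace / total = (6+7+6=19) / 27 = 19/27 = 0.7037

0.7037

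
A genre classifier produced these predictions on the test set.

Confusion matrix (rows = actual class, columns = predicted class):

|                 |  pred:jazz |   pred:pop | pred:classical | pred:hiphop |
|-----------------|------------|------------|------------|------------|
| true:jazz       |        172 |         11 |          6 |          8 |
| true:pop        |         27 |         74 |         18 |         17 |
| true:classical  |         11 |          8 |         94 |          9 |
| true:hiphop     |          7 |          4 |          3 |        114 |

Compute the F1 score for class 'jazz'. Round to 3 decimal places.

0.831

Treat 'jazz' as positive and all other classes as negative.
F1 score = 2·TP/(2·TP+FP+FN).
jazz: TP=172, FP=27+11+7=45, FN=11+6+8=25 → 344/414 = 0.8309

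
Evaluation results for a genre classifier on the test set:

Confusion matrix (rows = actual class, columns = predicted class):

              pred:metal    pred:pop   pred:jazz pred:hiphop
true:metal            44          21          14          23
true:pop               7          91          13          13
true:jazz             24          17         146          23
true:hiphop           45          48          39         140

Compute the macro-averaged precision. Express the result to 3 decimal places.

0.568

Per-class precision (TP/(TP+FP)):
  metal: TP=44, FP=7+24+45=76 → 44/120 = 0.3667
  pop: TP=91, FP=21+17+48=86 → 91/177 = 0.5141
  jazz: TP=146, FP=14+13+39=66 → 146/212 = 0.6887
  hiphop: TP=140, FP=23+13+23=59 → 140/199 = 0.7035
Macro-precision = mean = (0.3667 + 0.5141 + 0.6887 + 0.7035) / 4 = 0.568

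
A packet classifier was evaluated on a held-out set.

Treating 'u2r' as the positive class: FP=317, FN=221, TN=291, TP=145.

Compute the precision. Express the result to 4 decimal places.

0.3139

Precision = TP/(TP+FP) = 145/(145+317) = 145/462 = 0.3139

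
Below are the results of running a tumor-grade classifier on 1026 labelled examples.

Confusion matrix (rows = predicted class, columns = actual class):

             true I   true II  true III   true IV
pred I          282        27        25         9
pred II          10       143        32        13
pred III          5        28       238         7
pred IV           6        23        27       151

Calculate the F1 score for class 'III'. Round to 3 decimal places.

One-vs-rest for 'III': TP = diagonal; FP = other classes predicted 'III'; FN = 'III' predicted as other.
F1 score = 2·TP/(2·TP+FP+FN).
III: TP=238, FP=5+28+7=40, FN=25+32+27=84 → 476/600 = 0.7933

0.793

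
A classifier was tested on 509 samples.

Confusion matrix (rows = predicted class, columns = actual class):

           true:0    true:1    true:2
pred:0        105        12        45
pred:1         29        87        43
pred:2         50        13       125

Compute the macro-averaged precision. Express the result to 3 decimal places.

0.620

Per-class precision (TP/(TP+FP)):
  0: TP=105, FP=12+45=57 → 105/162 = 0.6481
  1: TP=87, FP=29+43=72 → 87/159 = 0.5472
  2: TP=125, FP=50+13=63 → 125/188 = 0.6649
Macro-precision = mean = (0.6481 + 0.5472 + 0.6649) / 3 = 0.620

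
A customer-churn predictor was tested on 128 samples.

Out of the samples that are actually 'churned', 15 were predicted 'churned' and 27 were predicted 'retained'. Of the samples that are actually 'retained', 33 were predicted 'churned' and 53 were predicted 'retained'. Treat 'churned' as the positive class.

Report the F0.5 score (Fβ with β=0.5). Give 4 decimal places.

0.3205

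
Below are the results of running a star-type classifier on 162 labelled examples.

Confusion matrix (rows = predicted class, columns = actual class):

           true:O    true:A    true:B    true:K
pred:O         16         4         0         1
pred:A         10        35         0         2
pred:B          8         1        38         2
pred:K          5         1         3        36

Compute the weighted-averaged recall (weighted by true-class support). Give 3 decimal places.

0.772

Per-class recall (TP/(TP+FN)):
  O: TP=16, FN=10+8+5=23 → 16/39 = 0.4103
  A: TP=35, FN=4+1+1=6 → 35/41 = 0.8537
  B: TP=38, FN=0+0+3=3 → 38/41 = 0.9268
  K: TP=36, FN=1+2+2=5 → 36/41 = 0.8780
Weighted-recall = Σ (supportᵢ/N)·recallᵢ with N=162: (39/162)·0.4103 + (41/162)·0.8537 + (41/162)·0.9268 + (41/162)·0.8780 = 0.772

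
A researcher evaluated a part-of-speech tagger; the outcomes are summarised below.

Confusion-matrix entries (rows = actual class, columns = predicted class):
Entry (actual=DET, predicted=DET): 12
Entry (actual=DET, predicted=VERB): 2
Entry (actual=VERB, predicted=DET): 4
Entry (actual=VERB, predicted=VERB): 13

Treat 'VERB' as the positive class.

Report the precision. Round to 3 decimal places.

Precision = TP/(TP+FP) = 13/(13+2) = 13/15 = 0.867

0.867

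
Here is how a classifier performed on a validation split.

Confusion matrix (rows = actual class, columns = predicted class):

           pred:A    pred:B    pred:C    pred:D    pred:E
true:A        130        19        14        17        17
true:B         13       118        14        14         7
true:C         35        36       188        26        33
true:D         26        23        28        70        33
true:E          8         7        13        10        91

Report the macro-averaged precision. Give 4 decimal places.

Per-class precision (TP/(TP+FP)):
  A: TP=130, FP=13+35+26+8=82 → 130/212 = 0.61321
  B: TP=118, FP=19+36+23+7=85 → 118/203 = 0.58128
  C: TP=188, FP=14+14+28+13=69 → 188/257 = 0.73152
  D: TP=70, FP=17+14+26+10=67 → 70/137 = 0.51095
  E: TP=91, FP=17+7+33+33=90 → 91/181 = 0.50276
Macro-precision = mean = (0.61321 + 0.58128 + 0.73152 + 0.51095 + 0.50276) / 5 = 0.5879

0.5879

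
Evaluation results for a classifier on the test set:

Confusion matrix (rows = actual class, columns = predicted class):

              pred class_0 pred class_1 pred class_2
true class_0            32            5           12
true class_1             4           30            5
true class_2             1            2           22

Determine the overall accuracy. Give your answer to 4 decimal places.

0.7434

Accuracy = trace / total = (32+30+22=84) / 113 = 84/113 = 0.7434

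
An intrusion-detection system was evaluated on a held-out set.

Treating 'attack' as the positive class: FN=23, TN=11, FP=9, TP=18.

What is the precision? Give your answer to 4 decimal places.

0.6667

Precision = TP/(TP+FP) = 18/(18+9) = 18/27 = 0.6667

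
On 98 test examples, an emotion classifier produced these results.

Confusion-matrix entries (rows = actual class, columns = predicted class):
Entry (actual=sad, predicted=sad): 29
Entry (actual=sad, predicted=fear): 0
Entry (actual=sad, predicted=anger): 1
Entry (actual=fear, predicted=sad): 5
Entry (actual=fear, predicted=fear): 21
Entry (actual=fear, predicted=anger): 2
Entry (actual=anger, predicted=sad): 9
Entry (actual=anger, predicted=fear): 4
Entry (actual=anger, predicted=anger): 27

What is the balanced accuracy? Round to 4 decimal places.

Balanced accuracy = mean of per-class recall.
  sad: recall = 29/30 = 0.96667
  fear: recall = 21/28 = 0.75000
  anger: recall = 27/40 = 0.67500
Mean = (0.96667 + 0.75000 + 0.67500) / 3 = 0.7972

0.7972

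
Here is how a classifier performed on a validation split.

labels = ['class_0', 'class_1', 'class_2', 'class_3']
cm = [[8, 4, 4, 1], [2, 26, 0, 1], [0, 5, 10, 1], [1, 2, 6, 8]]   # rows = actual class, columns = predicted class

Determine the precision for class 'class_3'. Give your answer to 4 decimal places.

precision = TP/(TP+FP).
class_3: TP=8, FP=1+1+1=3 → 8/11 = 0.72727

0.7273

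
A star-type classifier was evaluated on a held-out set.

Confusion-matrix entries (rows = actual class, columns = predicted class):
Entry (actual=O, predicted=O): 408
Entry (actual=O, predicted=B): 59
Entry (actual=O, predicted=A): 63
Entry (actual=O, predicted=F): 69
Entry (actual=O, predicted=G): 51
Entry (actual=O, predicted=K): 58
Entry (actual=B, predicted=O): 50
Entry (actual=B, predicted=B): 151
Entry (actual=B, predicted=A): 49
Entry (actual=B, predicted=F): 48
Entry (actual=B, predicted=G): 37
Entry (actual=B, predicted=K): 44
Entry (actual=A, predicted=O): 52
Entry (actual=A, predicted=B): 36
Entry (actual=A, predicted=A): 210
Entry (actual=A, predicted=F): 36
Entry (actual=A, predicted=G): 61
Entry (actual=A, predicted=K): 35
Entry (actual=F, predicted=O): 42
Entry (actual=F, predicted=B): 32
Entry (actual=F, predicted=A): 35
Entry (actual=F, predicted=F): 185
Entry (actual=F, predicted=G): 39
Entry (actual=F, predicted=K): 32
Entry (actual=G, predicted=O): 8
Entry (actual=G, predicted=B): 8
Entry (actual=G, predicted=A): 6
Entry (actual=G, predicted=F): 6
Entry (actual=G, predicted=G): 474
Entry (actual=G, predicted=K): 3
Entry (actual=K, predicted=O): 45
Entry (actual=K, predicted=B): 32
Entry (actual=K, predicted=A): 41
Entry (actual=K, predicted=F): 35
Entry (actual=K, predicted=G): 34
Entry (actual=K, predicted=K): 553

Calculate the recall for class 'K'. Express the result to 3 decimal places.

Take TP from the diagonal, FP from the rest of the 'K' prediction marginal, FN from the rest of the 'K' actual marginal.
recall = TP/(TP+FN).
K: TP=553, FN=45+32+41+35+34=187 → 553/740 = 0.7473

0.747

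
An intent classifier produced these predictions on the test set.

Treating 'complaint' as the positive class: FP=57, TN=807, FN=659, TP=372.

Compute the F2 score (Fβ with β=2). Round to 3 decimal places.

Fβ = (1+β²)·TP / ((1+β²)·TP + β²·FN + FP), with β²=4
= 5·372 / (5·372 + 4·659 + 57) = 0.409

0.409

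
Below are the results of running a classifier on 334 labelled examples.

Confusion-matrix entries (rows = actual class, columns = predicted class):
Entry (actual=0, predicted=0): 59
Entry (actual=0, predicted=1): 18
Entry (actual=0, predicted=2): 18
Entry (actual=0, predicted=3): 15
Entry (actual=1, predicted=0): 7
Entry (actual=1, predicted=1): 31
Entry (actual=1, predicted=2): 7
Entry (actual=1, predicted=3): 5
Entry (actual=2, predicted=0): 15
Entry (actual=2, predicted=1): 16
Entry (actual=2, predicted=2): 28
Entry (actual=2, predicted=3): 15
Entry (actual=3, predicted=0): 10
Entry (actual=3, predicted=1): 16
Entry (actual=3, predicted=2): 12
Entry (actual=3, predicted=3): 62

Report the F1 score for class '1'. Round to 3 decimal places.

0.473

One-vs-rest for '1': TP = diagonal; FP = other classes predicted '1'; FN = '1' predicted as other.
F1 score = 2·TP/(2·TP+FP+FN).
1: TP=31, FP=18+16+16=50, FN=7+7+5=19 → 62/131 = 0.4733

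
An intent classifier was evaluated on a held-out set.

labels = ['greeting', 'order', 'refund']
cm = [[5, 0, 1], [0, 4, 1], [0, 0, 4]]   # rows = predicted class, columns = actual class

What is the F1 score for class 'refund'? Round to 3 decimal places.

One-vs-rest for 'refund': TP = diagonal; FP = other classes predicted 'refund'; FN = 'refund' predicted as other.
F1 score = 2·TP/(2·TP+FP+FN).
refund: TP=4, FP=0+0=0, FN=1+1=2 → 8/10 = 0.8000

0.800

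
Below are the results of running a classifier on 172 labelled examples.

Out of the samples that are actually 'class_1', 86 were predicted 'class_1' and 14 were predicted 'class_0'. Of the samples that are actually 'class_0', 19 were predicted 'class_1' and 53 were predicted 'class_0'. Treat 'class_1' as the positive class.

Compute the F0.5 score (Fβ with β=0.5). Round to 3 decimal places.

0.827

Fβ = (1+β²)·TP / ((1+β²)·TP + β²·FN + FP), with β²=1/4
= 1.25·86 / (1.25·86 + 0.25·14 + 19) = 0.827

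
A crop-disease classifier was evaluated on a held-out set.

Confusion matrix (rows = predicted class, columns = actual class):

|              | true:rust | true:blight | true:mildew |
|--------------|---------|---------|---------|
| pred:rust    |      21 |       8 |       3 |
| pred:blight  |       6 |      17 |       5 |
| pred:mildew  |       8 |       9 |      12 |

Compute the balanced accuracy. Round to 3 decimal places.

Balanced accuracy = mean of per-class recall.
  rust: recall = 21/35 = 0.6000
  blight: recall = 17/34 = 0.5000
  mildew: recall = 12/20 = 0.6000
Mean = (0.6000 + 0.5000 + 0.6000) / 3 = 0.567

0.567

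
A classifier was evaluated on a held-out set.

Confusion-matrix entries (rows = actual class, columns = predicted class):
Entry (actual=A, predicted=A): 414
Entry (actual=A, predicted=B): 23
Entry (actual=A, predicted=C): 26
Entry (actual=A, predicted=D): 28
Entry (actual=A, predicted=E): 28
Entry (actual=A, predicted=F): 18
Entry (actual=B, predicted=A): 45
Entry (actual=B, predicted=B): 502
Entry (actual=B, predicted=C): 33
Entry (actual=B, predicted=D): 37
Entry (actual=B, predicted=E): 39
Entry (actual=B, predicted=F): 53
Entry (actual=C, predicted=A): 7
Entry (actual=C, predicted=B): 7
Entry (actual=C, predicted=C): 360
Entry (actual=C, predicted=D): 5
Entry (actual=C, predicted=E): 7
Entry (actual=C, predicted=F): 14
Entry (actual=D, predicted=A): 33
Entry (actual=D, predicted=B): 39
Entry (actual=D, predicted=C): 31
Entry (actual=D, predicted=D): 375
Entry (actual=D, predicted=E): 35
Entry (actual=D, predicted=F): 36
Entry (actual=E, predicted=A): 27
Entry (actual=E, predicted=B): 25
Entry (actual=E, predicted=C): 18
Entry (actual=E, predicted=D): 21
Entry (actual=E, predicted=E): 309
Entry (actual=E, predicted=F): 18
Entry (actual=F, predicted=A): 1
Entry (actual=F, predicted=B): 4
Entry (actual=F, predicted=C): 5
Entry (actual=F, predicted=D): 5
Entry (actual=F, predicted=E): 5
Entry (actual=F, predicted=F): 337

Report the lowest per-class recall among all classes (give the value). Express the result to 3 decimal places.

0.683

Per-class recall (TP/(TP+FN)):
  A: TP=414, FN=23+26+28+28+18=123 → 414/537 = 0.7709
  B: TP=502, FN=45+33+37+39+53=207 → 502/709 = 0.7080
  C: TP=360, FN=7+7+5+7+14=40 → 360/400 = 0.9000
  D: TP=375, FN=33+39+31+35+36=174 → 375/549 = 0.6831
  E: TP=309, FN=27+25+18+21+18=109 → 309/418 = 0.7392
  F: TP=337, FN=1+4+5+5+5=20 → 337/357 = 0.9440
Lowest is class 'D' with recall = 0.683.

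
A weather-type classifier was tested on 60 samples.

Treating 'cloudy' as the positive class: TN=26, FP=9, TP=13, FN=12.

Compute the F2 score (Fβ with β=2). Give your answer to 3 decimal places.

Fβ = (1+β²)·TP / ((1+β²)·TP + β²·FN + FP), with β²=4
= 5·13 / (5·13 + 4·12 + 9) = 0.533

0.533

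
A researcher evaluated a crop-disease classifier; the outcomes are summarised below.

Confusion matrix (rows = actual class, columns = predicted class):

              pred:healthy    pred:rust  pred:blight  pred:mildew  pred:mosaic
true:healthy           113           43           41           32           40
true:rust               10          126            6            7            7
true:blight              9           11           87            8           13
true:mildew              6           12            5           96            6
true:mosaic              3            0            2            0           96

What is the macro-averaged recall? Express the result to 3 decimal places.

Per-class recall (TP/(TP+FN)):
  healthy: TP=113, FN=43+41+32+40=156 → 113/269 = 0.4201
  rust: TP=126, FN=10+6+7+7=30 → 126/156 = 0.8077
  blight: TP=87, FN=9+11+8+13=41 → 87/128 = 0.6797
  mildew: TP=96, FN=6+12+5+6=29 → 96/125 = 0.7680
  mosaic: TP=96, FN=3+0+2+0=5 → 96/101 = 0.9505
Macro-recall = mean = (0.4201 + 0.8077 + 0.6797 + 0.7680 + 0.9505) / 5 = 0.725

0.725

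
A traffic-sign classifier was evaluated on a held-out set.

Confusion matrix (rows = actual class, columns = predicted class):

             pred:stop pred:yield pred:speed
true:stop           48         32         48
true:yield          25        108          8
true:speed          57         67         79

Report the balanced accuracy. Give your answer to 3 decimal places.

Balanced accuracy = mean of per-class recall.
  stop: recall = 48/128 = 0.3750
  yield: recall = 108/141 = 0.7660
  speed: recall = 79/203 = 0.3892
Mean = (0.3750 + 0.7660 + 0.3892) / 3 = 0.510

0.510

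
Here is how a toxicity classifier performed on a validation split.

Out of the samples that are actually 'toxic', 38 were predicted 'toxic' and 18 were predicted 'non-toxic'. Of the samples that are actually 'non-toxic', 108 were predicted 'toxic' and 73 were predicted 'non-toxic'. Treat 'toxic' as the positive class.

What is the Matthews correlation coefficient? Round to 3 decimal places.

0.072

MCC = (TP·TN − FP·FN) / √((TP+FP)(TP+FN)(TN+FP)(TN+FN))
Numerator = 38·73 − 108·18 = 830
Denominator = √(146·56·181·91) = √134666896 = 11604.6067
MCC = 830 / 11604.6067 = 0.072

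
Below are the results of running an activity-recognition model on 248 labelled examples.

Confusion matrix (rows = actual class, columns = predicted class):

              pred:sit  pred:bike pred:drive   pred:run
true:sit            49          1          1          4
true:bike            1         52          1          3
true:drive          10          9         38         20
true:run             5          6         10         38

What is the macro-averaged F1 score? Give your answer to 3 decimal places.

Per-class F1 score (2·TP/(2·TP+FP+FN)):
  sit: TP=49, FP=1+10+5=16, FN=1+1+4=6 → 98/120 = 0.8167
  bike: TP=52, FP=1+9+6=16, FN=1+1+3=5 → 104/125 = 0.8320
  drive: TP=38, FP=1+1+10=12, FN=10+9+20=39 → 76/127 = 0.5984
  run: TP=38, FP=4+3+20=27, FN=5+6+10=21 → 76/124 = 0.6129
Macro-F1 score = mean = (0.8167 + 0.8320 + 0.5984 + 0.6129) / 4 = 0.715

0.715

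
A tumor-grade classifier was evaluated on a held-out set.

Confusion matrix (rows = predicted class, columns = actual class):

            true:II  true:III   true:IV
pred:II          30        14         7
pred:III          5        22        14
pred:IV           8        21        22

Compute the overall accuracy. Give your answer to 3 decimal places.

0.517

Accuracy = trace / total = (30+22+22=74) / 143 = 74/143 = 0.517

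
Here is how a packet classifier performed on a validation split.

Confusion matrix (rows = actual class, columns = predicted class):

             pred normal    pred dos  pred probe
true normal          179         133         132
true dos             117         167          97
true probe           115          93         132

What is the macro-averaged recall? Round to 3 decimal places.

Per-class recall (TP/(TP+FN)):
  normal: TP=179, FN=133+132=265 → 179/444 = 0.4032
  dos: TP=167, FN=117+97=214 → 167/381 = 0.4383
  probe: TP=132, FN=115+93=208 → 132/340 = 0.3882
Macro-recall = mean = (0.4032 + 0.4383 + 0.3882) / 3 = 0.410

0.410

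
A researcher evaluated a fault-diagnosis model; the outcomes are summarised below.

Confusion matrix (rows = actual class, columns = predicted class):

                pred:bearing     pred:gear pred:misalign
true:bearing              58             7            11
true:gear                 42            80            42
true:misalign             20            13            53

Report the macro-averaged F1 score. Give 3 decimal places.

0.583

Per-class F1 score (2·TP/(2·TP+FP+FN)):
  bearing: TP=58, FP=42+20=62, FN=7+11=18 → 116/196 = 0.5918
  gear: TP=80, FP=7+13=20, FN=42+42=84 → 160/264 = 0.6061
  misalign: TP=53, FP=11+42=53, FN=20+13=33 → 106/192 = 0.5521
Macro-F1 score = mean = (0.5918 + 0.6061 + 0.5521) / 3 = 0.583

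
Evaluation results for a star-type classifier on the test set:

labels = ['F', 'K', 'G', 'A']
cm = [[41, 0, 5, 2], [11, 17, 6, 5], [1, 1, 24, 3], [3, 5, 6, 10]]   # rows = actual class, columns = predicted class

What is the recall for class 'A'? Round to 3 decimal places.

0.417

One-vs-rest for 'A': TP = diagonal; FP = other classes predicted 'A'; FN = 'A' predicted as other.
recall = TP/(TP+FN).
A: TP=10, FN=3+5+6=14 → 10/24 = 0.4167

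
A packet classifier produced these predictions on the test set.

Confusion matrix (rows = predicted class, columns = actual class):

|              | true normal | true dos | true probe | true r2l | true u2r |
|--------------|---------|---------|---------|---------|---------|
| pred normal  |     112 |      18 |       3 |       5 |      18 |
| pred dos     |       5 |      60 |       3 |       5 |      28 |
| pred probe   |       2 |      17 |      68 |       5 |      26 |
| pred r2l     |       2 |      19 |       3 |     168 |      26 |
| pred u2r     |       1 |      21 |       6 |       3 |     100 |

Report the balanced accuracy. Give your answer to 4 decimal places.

Balanced accuracy = mean of per-class recall.
  normal: recall = 112/122 = 0.91803
  dos: recall = 60/135 = 0.44444
  probe: recall = 68/83 = 0.81928
  r2l: recall = 168/186 = 0.90323
  u2r: recall = 100/198 = 0.50505
Mean = (0.91803 + 0.44444 + 0.81928 + 0.90323 + 0.50505) / 5 = 0.7180

0.7180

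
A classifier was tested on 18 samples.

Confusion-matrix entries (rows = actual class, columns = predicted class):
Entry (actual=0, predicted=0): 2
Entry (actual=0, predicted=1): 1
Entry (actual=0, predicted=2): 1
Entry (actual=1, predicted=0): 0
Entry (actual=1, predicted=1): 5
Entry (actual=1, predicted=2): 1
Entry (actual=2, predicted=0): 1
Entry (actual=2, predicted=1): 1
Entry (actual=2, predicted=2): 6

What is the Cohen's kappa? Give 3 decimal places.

Observed agreement pₒ = trace/N = 13/18 = 0.7222
Expected agreement pₑ = Σ (rowᵢ·colᵢ)/N² = (4·3 + 6·7 + 8·8)/18² = 0.3642
κ = (pₒ − pₑ)/(1 − pₑ) = (0.7222 − 0.3642)/(1 − 0.3642) = 0.563

0.563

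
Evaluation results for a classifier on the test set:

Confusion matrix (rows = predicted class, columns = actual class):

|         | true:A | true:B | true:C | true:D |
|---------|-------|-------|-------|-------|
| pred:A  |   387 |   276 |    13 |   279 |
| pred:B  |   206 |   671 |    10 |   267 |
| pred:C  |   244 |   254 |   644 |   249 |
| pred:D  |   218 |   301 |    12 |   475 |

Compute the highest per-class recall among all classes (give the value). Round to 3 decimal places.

0.948

Per-class recall (TP/(TP+FN)):
  A: TP=387, FN=206+244+218=668 → 387/1055 = 0.3668
  B: TP=671, FN=276+254+301=831 → 671/1502 = 0.4467
  C: TP=644, FN=13+10+12=35 → 644/679 = 0.9485
  D: TP=475, FN=279+267+249=795 → 475/1270 = 0.3740
Highest is class 'C' with recall = 0.948.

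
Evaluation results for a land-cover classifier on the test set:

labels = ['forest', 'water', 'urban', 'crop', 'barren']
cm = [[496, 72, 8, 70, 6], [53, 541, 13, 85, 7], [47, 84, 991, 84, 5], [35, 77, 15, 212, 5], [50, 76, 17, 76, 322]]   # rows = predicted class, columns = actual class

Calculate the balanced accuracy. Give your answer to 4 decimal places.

Balanced accuracy = mean of per-class recall.
  forest: recall = 496/681 = 0.72834
  water: recall = 541/850 = 0.63647
  urban: recall = 991/1044 = 0.94923
  crop: recall = 212/527 = 0.40228
  barren: recall = 322/345 = 0.93333
Mean = (0.72834 + 0.63647 + 0.94923 + 0.40228 + 0.93333) / 5 = 0.7299

0.7299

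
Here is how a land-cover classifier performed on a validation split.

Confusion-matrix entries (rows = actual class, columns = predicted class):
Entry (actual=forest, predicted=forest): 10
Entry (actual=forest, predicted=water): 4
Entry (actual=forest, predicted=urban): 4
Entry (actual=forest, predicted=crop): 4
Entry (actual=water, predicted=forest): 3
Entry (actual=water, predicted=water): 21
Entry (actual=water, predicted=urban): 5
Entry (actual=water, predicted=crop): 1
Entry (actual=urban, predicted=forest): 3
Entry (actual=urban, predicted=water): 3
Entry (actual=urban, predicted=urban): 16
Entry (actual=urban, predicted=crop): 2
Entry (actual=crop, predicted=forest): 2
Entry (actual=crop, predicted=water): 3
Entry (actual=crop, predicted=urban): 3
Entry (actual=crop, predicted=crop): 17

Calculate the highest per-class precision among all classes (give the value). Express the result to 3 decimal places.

0.708

Per-class precision (TP/(TP+FP)):
  forest: TP=10, FP=3+3+2=8 → 10/18 = 0.5556
  water: TP=21, FP=4+3+3=10 → 21/31 = 0.6774
  urban: TP=16, FP=4+5+3=12 → 16/28 = 0.5714
  crop: TP=17, FP=4+1+2=7 → 17/24 = 0.7083
Highest is class 'crop' with precision = 0.708.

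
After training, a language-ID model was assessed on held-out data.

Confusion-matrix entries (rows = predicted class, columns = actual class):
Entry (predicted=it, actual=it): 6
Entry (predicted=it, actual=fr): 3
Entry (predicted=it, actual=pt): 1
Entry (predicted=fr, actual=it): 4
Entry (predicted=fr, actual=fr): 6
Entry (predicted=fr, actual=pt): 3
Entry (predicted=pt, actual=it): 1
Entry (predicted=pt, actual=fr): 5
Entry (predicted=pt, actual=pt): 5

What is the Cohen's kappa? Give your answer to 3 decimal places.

Observed agreement pₒ = trace/N = 17/34 = 0.5000
Expected agreement pₑ = Σ (rowᵢ·colᵢ)/N² = (11·10 + 14·13 + 9·11)/34² = 0.3382
κ = (pₒ − pₑ)/(1 − pₑ) = (0.5000 − 0.3382)/(1 − 0.3382) = 0.244

0.244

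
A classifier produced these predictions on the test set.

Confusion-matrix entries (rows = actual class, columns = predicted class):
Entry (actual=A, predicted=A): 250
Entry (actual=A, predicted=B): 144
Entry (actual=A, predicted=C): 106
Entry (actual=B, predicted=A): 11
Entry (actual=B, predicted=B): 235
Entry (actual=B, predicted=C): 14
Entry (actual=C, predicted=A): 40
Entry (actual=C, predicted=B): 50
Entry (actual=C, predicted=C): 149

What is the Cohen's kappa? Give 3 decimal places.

Observed agreement pₒ = trace/N = 634/999 = 0.6346
Expected agreement pₑ = Σ (rowᵢ·colᵢ)/N² = (500·301 + 260·429 + 239·269)/999² = 0.3270
κ = (pₒ − pₑ)/(1 − pₑ) = (0.6346 − 0.3270)/(1 − 0.3270) = 0.457

0.457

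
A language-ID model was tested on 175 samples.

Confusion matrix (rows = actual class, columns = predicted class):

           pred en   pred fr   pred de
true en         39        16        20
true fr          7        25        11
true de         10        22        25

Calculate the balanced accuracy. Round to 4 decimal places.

0.5133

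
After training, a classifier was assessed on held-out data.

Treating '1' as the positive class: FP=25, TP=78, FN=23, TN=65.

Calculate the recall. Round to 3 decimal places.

Recall = TP/(TP+FN) = 78/(78+23) = 78/101 = 0.772

0.772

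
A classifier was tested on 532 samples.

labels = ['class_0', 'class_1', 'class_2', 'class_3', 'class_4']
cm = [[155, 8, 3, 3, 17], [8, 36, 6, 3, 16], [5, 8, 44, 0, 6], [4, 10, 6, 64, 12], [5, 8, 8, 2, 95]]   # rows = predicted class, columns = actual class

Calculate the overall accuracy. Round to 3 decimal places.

0.741

Accuracy = trace / total = (155+36+44+64+95=394) / 532 = 394/532 = 0.741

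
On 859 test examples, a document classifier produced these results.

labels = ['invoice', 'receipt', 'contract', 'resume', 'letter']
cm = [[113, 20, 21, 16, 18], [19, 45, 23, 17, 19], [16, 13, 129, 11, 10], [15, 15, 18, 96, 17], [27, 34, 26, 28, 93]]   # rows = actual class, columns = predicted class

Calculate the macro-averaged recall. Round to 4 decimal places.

0.5462

Per-class recall (TP/(TP+FN)):
  invoice: TP=113, FN=20+21+16+18=75 → 113/188 = 0.60106
  receipt: TP=45, FN=19+23+17+19=78 → 45/123 = 0.36585
  contract: TP=129, FN=16+13+11+10=50 → 129/179 = 0.72067
  resume: TP=96, FN=15+15+18+17=65 → 96/161 = 0.59627
  letter: TP=93, FN=27+34+26+28=115 → 93/208 = 0.44712
Macro-recall = mean = (0.60106 + 0.36585 + 0.72067 + 0.59627 + 0.44712) / 5 = 0.5462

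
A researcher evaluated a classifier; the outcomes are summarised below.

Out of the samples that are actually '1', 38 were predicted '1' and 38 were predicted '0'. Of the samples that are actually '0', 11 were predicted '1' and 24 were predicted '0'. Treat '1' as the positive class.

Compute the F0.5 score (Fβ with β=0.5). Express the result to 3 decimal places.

0.699

Fβ = (1+β²)·TP / ((1+β²)·TP + β²·FN + FP), with β²=1/4
= 1.25·38 / (1.25·38 + 0.25·38 + 11) = 0.699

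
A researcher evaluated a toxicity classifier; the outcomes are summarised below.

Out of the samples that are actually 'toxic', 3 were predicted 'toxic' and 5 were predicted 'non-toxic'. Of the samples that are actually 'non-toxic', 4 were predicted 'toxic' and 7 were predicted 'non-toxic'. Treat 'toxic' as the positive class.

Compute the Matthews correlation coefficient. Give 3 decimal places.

0.012

MCC = (TP·TN − FP·FN) / √((TP+FP)(TP+FN)(TN+FP)(TN+FN))
Numerator = 3·7 − 4·5 = 1
Denominator = √(7·8·11·12) = √7392 = 85.9767
MCC = 1 / 85.9767 = 0.012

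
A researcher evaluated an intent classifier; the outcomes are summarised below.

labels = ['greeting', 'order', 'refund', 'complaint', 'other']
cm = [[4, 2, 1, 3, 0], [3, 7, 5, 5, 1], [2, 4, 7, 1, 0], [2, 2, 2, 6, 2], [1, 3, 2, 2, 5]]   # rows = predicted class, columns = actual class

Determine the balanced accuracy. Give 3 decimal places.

Balanced accuracy = mean of per-class recall.
  greeting: recall = 4/12 = 0.3333
  order: recall = 7/18 = 0.3889
  refund: recall = 7/17 = 0.4118
  complaint: recall = 6/17 = 0.3529
  other: recall = 5/8 = 0.6250
Mean = (0.3333 + 0.3889 + 0.4118 + 0.3529 + 0.6250) / 5 = 0.422

0.422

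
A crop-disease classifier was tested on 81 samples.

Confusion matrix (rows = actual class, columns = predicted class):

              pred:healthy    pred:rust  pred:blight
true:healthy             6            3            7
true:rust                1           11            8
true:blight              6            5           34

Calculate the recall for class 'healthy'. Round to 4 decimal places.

0.3750

One-vs-rest for 'healthy': TP = diagonal; FP = other classes predicted 'healthy'; FN = 'healthy' predicted as other.
recall = TP/(TP+FN).
healthy: TP=6, FN=3+7=10 → 6/16 = 0.37500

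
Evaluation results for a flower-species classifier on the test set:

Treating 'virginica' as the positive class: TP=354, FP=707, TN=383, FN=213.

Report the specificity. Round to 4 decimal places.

0.3514

Specificity = TN/(TN+FP) = 383/(383+707) = 0.3514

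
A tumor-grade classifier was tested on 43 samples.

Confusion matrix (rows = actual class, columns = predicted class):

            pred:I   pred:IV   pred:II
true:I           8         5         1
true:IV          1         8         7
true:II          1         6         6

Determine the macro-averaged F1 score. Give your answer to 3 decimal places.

0.523

Per-class F1 score (2·TP/(2·TP+FP+FN)):
  I: TP=8, FP=1+1=2, FN=5+1=6 → 16/24 = 0.6667
  IV: TP=8, FP=5+6=11, FN=1+7=8 → 16/35 = 0.4571
  II: TP=6, FP=1+7=8, FN=1+6=7 → 12/27 = 0.4444
Macro-F1 score = mean = (0.6667 + 0.4571 + 0.4444) / 3 = 0.523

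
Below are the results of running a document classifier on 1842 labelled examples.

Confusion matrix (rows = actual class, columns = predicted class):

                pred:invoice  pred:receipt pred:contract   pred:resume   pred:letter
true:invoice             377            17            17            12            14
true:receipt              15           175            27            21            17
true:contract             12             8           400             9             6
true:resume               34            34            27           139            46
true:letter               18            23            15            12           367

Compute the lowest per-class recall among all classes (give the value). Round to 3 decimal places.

0.496

Per-class recall (TP/(TP+FN)):
  invoice: TP=377, FN=17+17+12+14=60 → 377/437 = 0.8627
  receipt: TP=175, FN=15+27+21+17=80 → 175/255 = 0.6863
  contract: TP=400, FN=12+8+9+6=35 → 400/435 = 0.9195
  resume: TP=139, FN=34+34+27+46=141 → 139/280 = 0.4964
  letter: TP=367, FN=18+23+15+12=68 → 367/435 = 0.8437
Lowest is class 'resume' with recall = 0.496.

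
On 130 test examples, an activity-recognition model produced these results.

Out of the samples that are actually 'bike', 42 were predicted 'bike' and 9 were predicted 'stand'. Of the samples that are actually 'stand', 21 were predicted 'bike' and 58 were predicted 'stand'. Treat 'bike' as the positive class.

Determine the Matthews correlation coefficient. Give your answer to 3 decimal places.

MCC = (TP·TN − FP·FN) / √((TP+FP)(TP+FN)(TN+FP)(TN+FN))
Numerator = 42·58 − 21·9 = 2247
Denominator = √(63·51·79·67) = √17006409 = 4123.8828
MCC = 2247 / 4123.8828 = 0.545

0.545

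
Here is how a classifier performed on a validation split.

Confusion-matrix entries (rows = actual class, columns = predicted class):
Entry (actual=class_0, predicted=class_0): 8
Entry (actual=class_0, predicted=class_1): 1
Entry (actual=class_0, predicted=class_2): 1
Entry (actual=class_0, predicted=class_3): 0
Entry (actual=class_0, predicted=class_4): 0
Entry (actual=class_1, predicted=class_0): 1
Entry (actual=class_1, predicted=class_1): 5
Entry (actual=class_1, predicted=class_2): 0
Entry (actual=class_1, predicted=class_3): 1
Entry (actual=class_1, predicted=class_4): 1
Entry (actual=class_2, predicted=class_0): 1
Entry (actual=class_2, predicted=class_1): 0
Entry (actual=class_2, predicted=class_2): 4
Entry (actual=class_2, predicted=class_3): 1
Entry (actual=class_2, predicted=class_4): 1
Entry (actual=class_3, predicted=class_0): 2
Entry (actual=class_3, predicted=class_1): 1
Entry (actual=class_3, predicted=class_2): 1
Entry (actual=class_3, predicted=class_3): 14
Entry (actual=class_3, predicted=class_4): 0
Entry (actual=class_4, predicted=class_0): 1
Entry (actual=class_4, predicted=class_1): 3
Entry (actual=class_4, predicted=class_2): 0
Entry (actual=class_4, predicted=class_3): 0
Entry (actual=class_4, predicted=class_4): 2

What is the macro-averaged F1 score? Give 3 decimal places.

0.618

Per-class F1 score (2·TP/(2·TP+FP+FN)):
  class_0: TP=8, FP=1+1+2+1=5, FN=1+1+0+0=2 → 16/23 = 0.6957
  class_1: TP=5, FP=1+0+1+3=5, FN=1+0+1+1=3 → 10/18 = 0.5556
  class_2: TP=4, FP=1+0+1+0=2, FN=1+0+1+1=3 → 8/13 = 0.6154
  class_3: TP=14, FP=0+1+1+0=2, FN=2+1+1+0=4 → 28/34 = 0.8235
  class_4: TP=2, FP=0+1+1+0=2, FN=1+3+0+0=4 → 4/10 = 0.4000
Macro-F1 score = mean = (0.6957 + 0.5556 + 0.6154 + 0.8235 + 0.4000) / 5 = 0.618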